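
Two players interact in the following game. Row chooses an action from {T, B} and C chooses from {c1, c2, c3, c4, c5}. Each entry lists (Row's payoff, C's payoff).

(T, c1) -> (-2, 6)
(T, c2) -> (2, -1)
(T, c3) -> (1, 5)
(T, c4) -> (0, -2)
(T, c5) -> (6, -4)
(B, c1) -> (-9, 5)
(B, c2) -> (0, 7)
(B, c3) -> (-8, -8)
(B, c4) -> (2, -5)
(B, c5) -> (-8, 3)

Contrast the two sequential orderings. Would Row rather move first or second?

first

If Row leads: C's best replies are T→c1, B→c2; Row's induced payoffs -2, 0; outcome (B, c2), payoffs (0, 7).
If C leads: Row's best replies are c1→T, c2→T, c3→T, c4→B, c5→T; C's induced payoffs 6, -1, 5, -5, -4; outcome (T, c1), payoffs (-2, 6).
Row gets 0 moving first and -2 moving second, so Row prefers to move first.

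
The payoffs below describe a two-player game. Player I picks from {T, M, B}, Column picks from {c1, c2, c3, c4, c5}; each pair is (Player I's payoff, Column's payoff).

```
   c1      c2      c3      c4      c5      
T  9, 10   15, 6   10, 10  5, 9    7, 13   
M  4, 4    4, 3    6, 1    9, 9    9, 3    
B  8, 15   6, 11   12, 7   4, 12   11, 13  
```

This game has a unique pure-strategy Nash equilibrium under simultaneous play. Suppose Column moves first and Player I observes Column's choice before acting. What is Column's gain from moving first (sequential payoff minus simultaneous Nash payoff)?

Player I best-responds to each possible Column move:
- c1 → Player I plays T (best of 9, 4, 8); Column gets 10.
- c2 → Player I plays T (best of 15, 4, 6); Column gets 6.
- c3 → Player I plays B (best of 10, 6, 12); Column gets 7.
- c4 → Player I plays M (best of 5, 9, 4); Column gets 9.
- c5 → Player I plays B (best of 7, 9, 11); Column gets 13.
Among 10, 6, 7, 9, 13, the best is 13 at c5. Subgame-perfect outcome: (B, c5) with payoffs (11, 13).
For the simultaneous game, intersect best replies.
Player I's best replies: c1→T; c2→T; c3→B; c4→M; c5→B.
Column's best replies: T→c5; M→c4; B→c1.
The unique mutual best reply is (M, c4), giving (9, 9).
Column's commitment gain: 13 − 9 = 4.

4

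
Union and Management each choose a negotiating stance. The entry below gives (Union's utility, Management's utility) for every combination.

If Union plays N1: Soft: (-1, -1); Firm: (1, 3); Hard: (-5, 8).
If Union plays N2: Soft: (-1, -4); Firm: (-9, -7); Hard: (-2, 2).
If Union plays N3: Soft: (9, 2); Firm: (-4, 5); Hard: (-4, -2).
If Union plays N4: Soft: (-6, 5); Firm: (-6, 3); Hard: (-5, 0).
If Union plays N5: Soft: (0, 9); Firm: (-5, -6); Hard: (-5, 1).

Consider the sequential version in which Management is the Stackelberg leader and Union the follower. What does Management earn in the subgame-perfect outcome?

Solve by backward induction (Management leads).
- Soft: BR = N3, leader payoff 2.
- Firm: BR = N1, leader payoff 3.
- Hard: BR = N2, leader payoff 2.
Among 2, 3, 2, the best is 3 at Firm. Subgame-perfect outcome: (N1, Firm) with payoffs (1, 3).

3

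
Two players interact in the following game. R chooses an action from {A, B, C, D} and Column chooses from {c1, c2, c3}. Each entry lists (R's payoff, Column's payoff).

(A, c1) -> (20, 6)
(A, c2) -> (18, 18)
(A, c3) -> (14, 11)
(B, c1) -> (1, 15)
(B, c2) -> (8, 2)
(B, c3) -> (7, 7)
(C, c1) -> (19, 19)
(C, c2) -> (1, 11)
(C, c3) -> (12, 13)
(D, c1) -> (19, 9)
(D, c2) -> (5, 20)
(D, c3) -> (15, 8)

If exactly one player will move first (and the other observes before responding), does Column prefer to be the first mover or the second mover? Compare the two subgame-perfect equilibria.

If R leads: Column's best replies are A→c2, B→c1, C→c1, D→c2; R's induced payoffs 18, 1, 19, 5; outcome (C, c1), payoffs (19, 19).
If Column leads: R's best replies are c1→A, c2→A, c3→D; Column's induced payoffs 6, 18, 8; outcome (A, c2), payoffs (18, 18).
Column gets 18 moving first and 19 moving second, so Column prefers to move second.

second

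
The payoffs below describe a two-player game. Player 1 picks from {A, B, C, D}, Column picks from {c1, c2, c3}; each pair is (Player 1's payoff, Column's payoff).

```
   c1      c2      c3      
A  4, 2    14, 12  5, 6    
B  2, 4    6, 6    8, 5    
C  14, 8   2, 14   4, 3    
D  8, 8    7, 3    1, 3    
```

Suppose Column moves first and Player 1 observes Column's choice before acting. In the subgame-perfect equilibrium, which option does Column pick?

Player 1 best-responds to each possible Column move:
- c1 → Player 1 plays C (best of 4, 2, 14, 8); Column gets 8.
- c2 → Player 1 plays A (best of 14, 6, 2, 7); Column gets 12.
- c3 → Player 1 plays B (best of 5, 8, 4, 1); Column gets 5.
Among 8, 12, 5, the best is 12 at c2. Subgame-perfect outcome: (A, c2) with payoffs (14, 12).

c2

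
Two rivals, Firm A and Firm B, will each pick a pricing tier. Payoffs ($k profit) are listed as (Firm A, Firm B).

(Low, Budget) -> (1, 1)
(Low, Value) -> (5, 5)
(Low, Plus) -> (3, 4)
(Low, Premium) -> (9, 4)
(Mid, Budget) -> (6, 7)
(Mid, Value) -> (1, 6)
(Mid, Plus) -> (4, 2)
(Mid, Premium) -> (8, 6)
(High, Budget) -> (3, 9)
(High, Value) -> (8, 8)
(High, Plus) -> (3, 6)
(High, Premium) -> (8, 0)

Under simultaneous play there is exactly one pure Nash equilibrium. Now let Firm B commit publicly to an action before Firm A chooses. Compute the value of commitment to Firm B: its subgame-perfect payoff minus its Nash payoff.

Backward induction with Firm B moving first.
- Budget → Firm A plays Mid (best of 1, 6, 3); Firm B gets 7.
- Value → Firm A plays High (best of 5, 1, 8); Firm B gets 8.
- Plus → Firm A plays Mid (best of 3, 4, 3); Firm B gets 2.
- Premium → Firm A plays Low (best of 9, 8, 8); Firm B gets 4.
Among 7, 8, 2, 4, the best is 8 at Value. Subgame-perfect outcome: (High, Value) with payoffs (8, 8).
For the simultaneous game, intersect best replies.
Firm A's best replies: Budget→Mid; Value→High; Plus→Mid; Premium→Low.
Firm B's best replies: Low→Value; Mid→Budget; High→Budget.
The unique mutual best reply is (Mid, Budget), giving (6, 7).
Firm B's commitment gain: 8 − 7 = 1.

1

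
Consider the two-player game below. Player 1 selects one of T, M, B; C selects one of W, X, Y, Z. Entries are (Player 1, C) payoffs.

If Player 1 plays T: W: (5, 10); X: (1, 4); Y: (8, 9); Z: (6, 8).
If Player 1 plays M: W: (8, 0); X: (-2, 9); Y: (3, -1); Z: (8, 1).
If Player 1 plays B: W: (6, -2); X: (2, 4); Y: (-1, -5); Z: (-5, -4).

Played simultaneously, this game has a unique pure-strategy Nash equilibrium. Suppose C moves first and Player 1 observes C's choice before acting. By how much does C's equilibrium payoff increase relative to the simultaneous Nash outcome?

5

Work backward from Player 1's decision.
- W: BR = M, leader payoff 0.
- X: BR = B, leader payoff 4.
- Y: BR = T, leader payoff 9.
- Z: BR = M, leader payoff 1.
Maximizing over 0, 4, 9, 1, C chooses Y. Subgame-perfect outcome: (T, Y) with payoffs (8, 9).
Now find the simultaneous Nash equilibrium.
Player 1's best replies: W→M; X→B; Y→T; Z→M.
C's best replies: T→W; M→X; B→X.
Only (B, X) has each player best-responding; Nash payoffs (2, 4).
C's commitment gain: 9 − 4 = 5.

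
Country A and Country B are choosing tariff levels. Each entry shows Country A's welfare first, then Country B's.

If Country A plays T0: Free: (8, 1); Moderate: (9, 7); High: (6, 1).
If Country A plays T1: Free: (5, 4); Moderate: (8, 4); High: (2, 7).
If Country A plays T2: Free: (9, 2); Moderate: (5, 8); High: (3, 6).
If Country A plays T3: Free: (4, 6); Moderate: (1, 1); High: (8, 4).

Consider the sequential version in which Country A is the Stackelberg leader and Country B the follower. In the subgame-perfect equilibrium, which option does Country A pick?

T0

Work backward from Country B's decision.
- T0 → Country B plays Moderate (best of 1, 7, 1); Country A gets 9.
- T1 → Country B plays High (best of 4, 4, 7); Country A gets 2.
- T2 → Country B plays Moderate (best of 2, 8, 6); Country A gets 5.
- T3 → Country B plays Free (best of 6, 1, 4); Country A gets 4.
Among 9, 2, 5, 4, the best is 9 at T0. Subgame-perfect outcome: (T0, Moderate) with payoffs (9, 7).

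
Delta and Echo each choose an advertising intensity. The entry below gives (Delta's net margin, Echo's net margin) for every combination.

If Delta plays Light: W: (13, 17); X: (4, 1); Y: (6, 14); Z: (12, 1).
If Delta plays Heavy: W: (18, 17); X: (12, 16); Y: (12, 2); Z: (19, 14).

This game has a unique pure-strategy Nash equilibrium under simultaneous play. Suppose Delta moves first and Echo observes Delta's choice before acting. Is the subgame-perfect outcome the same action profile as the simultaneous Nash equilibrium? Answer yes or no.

Work backward from Echo's decision.
- Light: Echo compares 17, 1, 14, 1 and picks W; Delta would get 13.
- Heavy: Echo compares 17, 16, 2, 14 and picks W; Delta would get 18.
Maximizing over 13, 18, Delta chooses Heavy. Subgame-perfect outcome: (Heavy, W) with payoffs (18, 17).
Now find the simultaneous Nash equilibrium.
Delta's best replies: W→Heavy; X→Heavy; Y→Heavy; Z→Heavy.
Echo's best replies: Light→W; Heavy→W.
The unique mutual best reply is (Heavy, W), giving (18, 17).
Sequential outcome (Heavy, W) coincides with the Nash profile (Heavy, W).

yes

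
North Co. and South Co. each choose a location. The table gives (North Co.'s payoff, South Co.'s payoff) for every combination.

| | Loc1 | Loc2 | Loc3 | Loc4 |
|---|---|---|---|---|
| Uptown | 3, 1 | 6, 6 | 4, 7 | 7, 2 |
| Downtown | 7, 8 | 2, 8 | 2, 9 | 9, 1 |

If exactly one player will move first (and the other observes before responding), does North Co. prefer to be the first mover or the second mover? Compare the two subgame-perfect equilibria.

If North Co. leads: South Co.'s best replies are Uptown→Loc3, Downtown→Loc3; North Co.'s induced payoffs 4, 2; outcome (Uptown, Loc3), payoffs (4, 7).
If South Co. leads: North Co.'s best replies are Loc1→Downtown, Loc2→Uptown, Loc3→Uptown, Loc4→Downtown; South Co.'s induced payoffs 8, 6, 7, 1; outcome (Downtown, Loc1), payoffs (7, 8).
North Co. gets 4 moving first and 7 moving second, so North Co. prefers to move second.

second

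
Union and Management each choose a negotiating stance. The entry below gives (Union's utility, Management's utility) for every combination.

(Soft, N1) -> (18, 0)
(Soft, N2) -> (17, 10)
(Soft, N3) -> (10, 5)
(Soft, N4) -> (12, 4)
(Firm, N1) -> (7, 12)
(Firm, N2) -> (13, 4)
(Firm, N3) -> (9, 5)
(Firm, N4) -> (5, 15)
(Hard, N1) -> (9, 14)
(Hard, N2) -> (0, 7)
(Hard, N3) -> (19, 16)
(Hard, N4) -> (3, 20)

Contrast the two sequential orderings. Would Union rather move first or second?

second

If Union leads: Management's best replies are Soft→N2, Firm→N4, Hard→N4; Union's induced payoffs 17, 5, 3; outcome (Soft, N2), payoffs (17, 10).
If Management leads: Union's best replies are N1→Soft, N2→Soft, N3→Hard, N4→Soft; Management's induced payoffs 0, 10, 16, 4; outcome (Hard, N3), payoffs (19, 16).
Union gets 17 moving first and 19 moving second, so Union prefers to move second.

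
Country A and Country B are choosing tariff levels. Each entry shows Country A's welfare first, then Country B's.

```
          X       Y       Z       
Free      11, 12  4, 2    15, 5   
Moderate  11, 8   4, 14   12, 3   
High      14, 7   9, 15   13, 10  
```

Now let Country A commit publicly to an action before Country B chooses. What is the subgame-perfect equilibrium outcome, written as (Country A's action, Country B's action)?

Country B best-responds to each possible Country A move:
- Free: Country B compares 12, 2, 5 and picks X; Country A would get 11.
- Moderate: Country B compares 8, 14, 3 and picks Y; Country A would get 4.
- High: Country B compares 7, 15, 10 and picks Y; Country A would get 9.
Maximizing over 11, 4, 9, Country A chooses Free. Subgame-perfect outcome: (Free, X) with payoffs (11, 12).

(Free, X)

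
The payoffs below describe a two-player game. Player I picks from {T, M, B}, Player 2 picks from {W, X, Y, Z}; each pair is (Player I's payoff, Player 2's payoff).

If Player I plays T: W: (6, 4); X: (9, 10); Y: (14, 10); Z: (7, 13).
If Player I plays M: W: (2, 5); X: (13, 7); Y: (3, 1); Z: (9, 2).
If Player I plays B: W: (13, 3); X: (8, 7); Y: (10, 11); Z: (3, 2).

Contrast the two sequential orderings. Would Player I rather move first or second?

second

If Player I leads: Player 2's best replies are T→Z, M→X, B→Y; Player I's induced payoffs 7, 13, 10; outcome (M, X), payoffs (13, 7).
If Player 2 leads: Player I's best replies are W→B, X→M, Y→T, Z→M; Player 2's induced payoffs 3, 7, 10, 2; outcome (T, Y), payoffs (14, 10).
Player I gets 13 moving first and 14 moving second, so Player I prefers to move second.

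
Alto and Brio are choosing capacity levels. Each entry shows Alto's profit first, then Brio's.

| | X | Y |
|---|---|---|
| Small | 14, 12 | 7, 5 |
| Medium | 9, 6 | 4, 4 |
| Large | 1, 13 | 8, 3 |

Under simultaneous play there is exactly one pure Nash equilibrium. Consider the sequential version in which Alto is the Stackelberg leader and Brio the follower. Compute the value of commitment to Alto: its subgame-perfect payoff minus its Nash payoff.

Brio best-responds to each possible Alto move:
- Small: BR = X, leader payoff 14.
- Medium: BR = X, leader payoff 9.
- Large: BR = X, leader payoff 1.
Among 14, 9, 1, the best is 14 at Small. Subgame-perfect outcome: (Small, X) with payoffs (14, 12).
For the simultaneous game, intersect best replies.
Alto's best replies: X→Small; Y→Large.
Brio's best replies: Small→X; Medium→X; Large→X.
The unique mutual best reply is (Small, X), giving (14, 12).
Alto's commitment gain: 14 − 14 = 0.

0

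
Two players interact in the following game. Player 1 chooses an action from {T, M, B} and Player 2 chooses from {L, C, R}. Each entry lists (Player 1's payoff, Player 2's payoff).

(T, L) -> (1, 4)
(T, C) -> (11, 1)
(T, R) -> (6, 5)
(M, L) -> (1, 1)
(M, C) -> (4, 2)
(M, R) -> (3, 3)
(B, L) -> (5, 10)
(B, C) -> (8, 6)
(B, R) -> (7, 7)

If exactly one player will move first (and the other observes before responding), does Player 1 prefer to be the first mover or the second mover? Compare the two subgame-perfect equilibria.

first

If Player 1 leads: Player 2's best replies are T→R, M→R, B→L; Player 1's induced payoffs 6, 3, 5; outcome (T, R), payoffs (6, 5).
If Player 2 leads: Player 1's best replies are L→B, C→T, R→B; Player 2's induced payoffs 10, 1, 7; outcome (B, L), payoffs (5, 10).
Player 1 gets 6 moving first and 5 moving second, so Player 1 prefers to move first.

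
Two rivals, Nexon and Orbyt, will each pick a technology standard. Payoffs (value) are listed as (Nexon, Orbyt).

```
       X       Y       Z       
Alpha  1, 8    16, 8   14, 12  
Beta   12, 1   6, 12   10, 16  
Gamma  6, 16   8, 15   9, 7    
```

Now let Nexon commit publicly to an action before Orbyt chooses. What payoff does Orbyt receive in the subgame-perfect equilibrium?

Solve by backward induction (Nexon leads).
- Alpha → Orbyt plays Z (best of 8, 8, 12); Nexon gets 14.
- Beta → Orbyt plays Z (best of 1, 12, 16); Nexon gets 10.
- Gamma → Orbyt plays X (best of 16, 15, 7); Nexon gets 6.
Among 14, 10, 6, the best is 14 at Alpha. Subgame-perfect outcome: (Alpha, Z) with payoffs (14, 12).

12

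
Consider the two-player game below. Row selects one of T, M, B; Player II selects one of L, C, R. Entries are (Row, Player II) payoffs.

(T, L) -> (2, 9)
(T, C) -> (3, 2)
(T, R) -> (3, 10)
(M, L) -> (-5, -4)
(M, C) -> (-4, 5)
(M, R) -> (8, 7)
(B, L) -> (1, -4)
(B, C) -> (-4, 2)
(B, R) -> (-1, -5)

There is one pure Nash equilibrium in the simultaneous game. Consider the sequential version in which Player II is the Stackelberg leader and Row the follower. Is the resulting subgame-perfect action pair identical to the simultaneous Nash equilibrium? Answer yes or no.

no

Row best-responds to each possible Player II move:
- L: BR = T, leader payoff 9.
- C: BR = T, leader payoff 2.
- R: BR = M, leader payoff 7.
Player II's induced payoffs are 9, 2, 7, so Player II commits to L. Subgame-perfect outcome: (T, L) with payoffs (2, 9).
Now find the simultaneous Nash equilibrium.
Row's best replies: L→T; C→T; R→M.
Player II's best replies: T→R; M→R; B→C.
Only (M, R) has each player best-responding; Nash payoffs (8, 7).
Sequential outcome (T, L) differs from the Nash profile (M, R).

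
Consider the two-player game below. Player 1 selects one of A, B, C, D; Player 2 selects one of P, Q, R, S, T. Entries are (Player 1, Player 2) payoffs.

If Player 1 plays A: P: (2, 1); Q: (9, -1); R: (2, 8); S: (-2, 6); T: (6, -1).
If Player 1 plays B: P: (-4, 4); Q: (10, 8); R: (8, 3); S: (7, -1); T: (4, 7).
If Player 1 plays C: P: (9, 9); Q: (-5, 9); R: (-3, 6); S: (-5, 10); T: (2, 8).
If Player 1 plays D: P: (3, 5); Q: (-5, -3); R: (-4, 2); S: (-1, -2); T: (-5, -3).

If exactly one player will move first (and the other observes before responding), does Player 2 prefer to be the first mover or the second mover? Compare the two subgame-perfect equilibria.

first

If Player 1 leads: Player 2's best replies are A→R, B→Q, C→S, D→P; Player 1's induced payoffs 2, 10, -5, 3; outcome (B, Q), payoffs (10, 8).
If Player 2 leads: Player 1's best replies are P→C, Q→B, R→B, S→B, T→A; Player 2's induced payoffs 9, 8, 3, -1, -1; outcome (C, P), payoffs (9, 9).
Player 2 gets 9 moving first and 8 moving second, so Player 2 prefers to move first.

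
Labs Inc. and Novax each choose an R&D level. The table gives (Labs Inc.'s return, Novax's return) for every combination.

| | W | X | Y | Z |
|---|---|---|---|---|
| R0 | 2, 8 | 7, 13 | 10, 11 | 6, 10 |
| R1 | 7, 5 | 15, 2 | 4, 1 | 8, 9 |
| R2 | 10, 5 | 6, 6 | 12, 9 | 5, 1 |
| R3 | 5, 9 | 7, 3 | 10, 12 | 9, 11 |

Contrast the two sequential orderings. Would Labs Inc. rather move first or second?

If Labs Inc. leads: Novax's best replies are R0→X, R1→Z, R2→Y, R3→Y; Labs Inc.'s induced payoffs 7, 8, 12, 10; outcome (R2, Y), payoffs (12, 9).
If Novax leads: Labs Inc.'s best replies are W→R2, X→R1, Y→R2, Z→R3; Novax's induced payoffs 5, 2, 9, 11; outcome (R3, Z), payoffs (9, 11).
Labs Inc. gets 12 moving first and 9 moving second, so Labs Inc. prefers to move first.

first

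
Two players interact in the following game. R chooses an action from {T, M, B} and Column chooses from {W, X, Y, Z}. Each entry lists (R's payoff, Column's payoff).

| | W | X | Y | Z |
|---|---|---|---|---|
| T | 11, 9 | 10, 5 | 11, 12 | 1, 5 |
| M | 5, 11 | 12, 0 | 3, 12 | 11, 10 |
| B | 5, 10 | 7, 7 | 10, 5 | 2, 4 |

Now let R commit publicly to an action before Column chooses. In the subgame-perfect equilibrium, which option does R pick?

T

Column best-responds to each possible R move:
- T: BR = Y, leader payoff 11.
- M: BR = Y, leader payoff 3.
- B: BR = W, leader payoff 5.
Maximizing over 11, 3, 5, R chooses T. Subgame-perfect outcome: (T, Y) with payoffs (11, 12).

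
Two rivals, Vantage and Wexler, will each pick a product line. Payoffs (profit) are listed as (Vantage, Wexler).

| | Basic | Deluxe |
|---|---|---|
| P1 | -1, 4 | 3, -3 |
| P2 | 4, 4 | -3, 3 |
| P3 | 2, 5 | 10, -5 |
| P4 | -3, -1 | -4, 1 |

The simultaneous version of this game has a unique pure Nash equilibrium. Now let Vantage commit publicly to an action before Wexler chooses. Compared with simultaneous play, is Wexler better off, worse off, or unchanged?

unchanged

Backward induction with Vantage moving first.
- P1: BR = Basic, leader payoff -1.
- P2: BR = Basic, leader payoff 4.
- P3: BR = Basic, leader payoff 2.
- P4: BR = Deluxe, leader payoff -4.
Vantage's induced payoffs are -1, 4, 2, -4, so Vantage commits to P2. Subgame-perfect outcome: (P2, Basic) with payoffs (4, 4).
Now find the simultaneous Nash equilibrium.
Vantage's best replies: Basic→P2; Deluxe→P3.
Wexler's best replies: P1→Basic; P2→Basic; P3→Basic; P4→Deluxe.
Only (P2, Basic) has each player best-responding; Nash payoffs (4, 4).
Wexler earns 4 sequentially versus 4 at the Nash outcome: unchanged.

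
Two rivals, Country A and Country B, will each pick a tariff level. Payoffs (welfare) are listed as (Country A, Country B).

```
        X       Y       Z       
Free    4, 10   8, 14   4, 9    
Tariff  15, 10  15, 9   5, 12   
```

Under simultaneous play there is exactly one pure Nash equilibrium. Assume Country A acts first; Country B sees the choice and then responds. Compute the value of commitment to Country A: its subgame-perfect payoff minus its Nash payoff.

3

Solve by backward induction (Country A leads).
- Free → Country B plays Y (best of 10, 14, 9); Country A gets 8.
- Tariff → Country B plays Z (best of 10, 9, 12); Country A gets 5.
Maximizing over 8, 5, Country A chooses Free. Subgame-perfect outcome: (Free, Y) with payoffs (8, 14).
Now find the simultaneous Nash equilibrium.
Country A's best replies: X→Tariff; Y→Tariff; Z→Tariff.
Country B's best replies: Free→Y; Tariff→Z.
The unique mutual best reply is (Tariff, Z), giving (5, 12).
Country A's commitment gain: 8 − 5 = 3.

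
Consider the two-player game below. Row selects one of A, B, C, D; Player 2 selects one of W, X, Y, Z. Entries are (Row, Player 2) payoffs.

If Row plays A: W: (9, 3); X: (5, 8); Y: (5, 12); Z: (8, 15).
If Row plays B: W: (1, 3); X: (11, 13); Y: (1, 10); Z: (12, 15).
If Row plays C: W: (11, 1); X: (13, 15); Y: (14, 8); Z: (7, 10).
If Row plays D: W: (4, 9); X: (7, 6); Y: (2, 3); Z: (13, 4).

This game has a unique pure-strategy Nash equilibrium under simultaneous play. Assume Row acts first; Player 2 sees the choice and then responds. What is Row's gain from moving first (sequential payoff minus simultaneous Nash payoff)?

0

Solve by backward induction (Row leads).
- A → Player 2 plays Z (best of 3, 8, 12, 15); Row gets 8.
- B → Player 2 plays Z (best of 3, 13, 10, 15); Row gets 12.
- C → Player 2 plays X (best of 1, 15, 8, 10); Row gets 13.
- D → Player 2 plays W (best of 9, 6, 3, 4); Row gets 4.
Among 8, 12, 13, 4, the best is 13 at C. Subgame-perfect outcome: (C, X) with payoffs (13, 15).
Under simultaneous play:
Row's best replies: W→C; X→C; Y→C; Z→D.
Player 2's best replies: A→Z; B→Z; C→X; D→W.
Only (C, X) has each player best-responding; Nash payoffs (13, 15).
Row's commitment gain: 13 − 13 = 0.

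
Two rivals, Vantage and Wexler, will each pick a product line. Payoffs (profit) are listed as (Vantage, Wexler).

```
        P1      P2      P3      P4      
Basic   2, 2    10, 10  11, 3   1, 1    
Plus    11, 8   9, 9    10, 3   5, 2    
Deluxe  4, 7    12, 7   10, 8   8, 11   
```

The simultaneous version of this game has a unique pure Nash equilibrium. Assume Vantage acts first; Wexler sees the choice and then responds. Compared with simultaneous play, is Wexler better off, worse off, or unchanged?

Wexler best-responds to each possible Vantage move:
- Basic: Wexler compares 2, 10, 3, 1 and picks P2; Vantage would get 10.
- Plus: Wexler compares 8, 9, 3, 2 and picks P2; Vantage would get 9.
- Deluxe: Wexler compares 7, 7, 8, 11 and picks P4; Vantage would get 8.
Among 10, 9, 8, the best is 10 at Basic. Subgame-perfect outcome: (Basic, P2) with payoffs (10, 10).
Now find the simultaneous Nash equilibrium.
Vantage's best replies: P1→Plus; P2→Deluxe; P3→Basic; P4→Deluxe.
Wexler's best replies: Basic→P2; Plus→P2; Deluxe→P4.
Only (Deluxe, P4) has each player best-responding; Nash payoffs (8, 11).
Wexler earns 10 sequentially versus 11 at the Nash outcome: worse off.

worse off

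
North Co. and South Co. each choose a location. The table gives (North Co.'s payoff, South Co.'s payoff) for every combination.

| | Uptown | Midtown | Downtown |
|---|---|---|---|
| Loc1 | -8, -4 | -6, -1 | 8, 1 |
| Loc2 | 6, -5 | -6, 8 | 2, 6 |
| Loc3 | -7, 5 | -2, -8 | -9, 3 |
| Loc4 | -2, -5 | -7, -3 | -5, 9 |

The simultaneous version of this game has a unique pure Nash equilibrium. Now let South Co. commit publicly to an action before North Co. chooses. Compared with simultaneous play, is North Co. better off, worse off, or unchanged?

unchanged

Solve by backward induction (South Co. leads).
- Uptown: North Co. compares -8, 6, -7, -2 and picks Loc2; South Co. would get -5.
- Midtown: North Co. compares -6, -6, -2, -7 and picks Loc3; South Co. would get -8.
- Downtown: North Co. compares 8, 2, -9, -5 and picks Loc1; South Co. would get 1.
Maximizing over -5, -8, 1, South Co. chooses Downtown. Subgame-perfect outcome: (Loc1, Downtown) with payoffs (8, 1).
Under simultaneous play:
North Co.'s best replies: Uptown→Loc2; Midtown→Loc3; Downtown→Loc1.
South Co.'s best replies: Loc1→Downtown; Loc2→Midtown; Loc3→Uptown; Loc4→Downtown.
Only (Loc1, Downtown) has each player best-responding; Nash payoffs (8, 1).
North Co. earns 8 sequentially versus 8 at the Nash outcome: unchanged.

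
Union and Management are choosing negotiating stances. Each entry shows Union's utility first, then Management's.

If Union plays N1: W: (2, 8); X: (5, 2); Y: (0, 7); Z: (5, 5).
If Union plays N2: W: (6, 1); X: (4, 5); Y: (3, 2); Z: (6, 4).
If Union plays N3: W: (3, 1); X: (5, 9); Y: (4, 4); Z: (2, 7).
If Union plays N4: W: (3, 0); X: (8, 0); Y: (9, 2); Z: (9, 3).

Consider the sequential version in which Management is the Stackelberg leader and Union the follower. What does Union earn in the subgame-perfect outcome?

9

Union best-responds to each possible Management move:
- W → Union plays N2 (best of 2, 6, 3, 3); Management gets 1.
- X → Union plays N4 (best of 5, 4, 5, 8); Management gets 0.
- Y → Union plays N4 (best of 0, 3, 4, 9); Management gets 2.
- Z → Union plays N4 (best of 5, 6, 2, 9); Management gets 3.
Maximizing over 1, 0, 2, 3, Management chooses Z. Subgame-perfect outcome: (N4, Z) with payoffs (9, 3).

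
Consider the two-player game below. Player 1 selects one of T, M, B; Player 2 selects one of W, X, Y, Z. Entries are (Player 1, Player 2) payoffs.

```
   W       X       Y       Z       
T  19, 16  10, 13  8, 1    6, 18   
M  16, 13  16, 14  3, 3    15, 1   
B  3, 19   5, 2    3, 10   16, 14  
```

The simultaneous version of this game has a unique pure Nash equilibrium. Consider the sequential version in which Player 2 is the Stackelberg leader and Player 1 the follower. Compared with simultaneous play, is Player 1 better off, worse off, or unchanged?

better off

Solve by backward induction (Player 2 leads).
- W: Player 1 compares 19, 16, 3 and picks T; Player 2 would get 16.
- X: Player 1 compares 10, 16, 5 and picks M; Player 2 would get 14.
- Y: Player 1 compares 8, 3, 3 and picks T; Player 2 would get 1.
- Z: Player 1 compares 6, 15, 16 and picks B; Player 2 would get 14.
Maximizing over 16, 14, 1, 14, Player 2 chooses W. Subgame-perfect outcome: (T, W) with payoffs (19, 16).
Now find the simultaneous Nash equilibrium.
Player 1's best replies: W→T; X→M; Y→T; Z→B.
Player 2's best replies: T→Z; M→X; B→W.
The unique mutual best reply is (M, X), giving (16, 14).
Player 1 earns 19 sequentially versus 16 at the Nash outcome: better off.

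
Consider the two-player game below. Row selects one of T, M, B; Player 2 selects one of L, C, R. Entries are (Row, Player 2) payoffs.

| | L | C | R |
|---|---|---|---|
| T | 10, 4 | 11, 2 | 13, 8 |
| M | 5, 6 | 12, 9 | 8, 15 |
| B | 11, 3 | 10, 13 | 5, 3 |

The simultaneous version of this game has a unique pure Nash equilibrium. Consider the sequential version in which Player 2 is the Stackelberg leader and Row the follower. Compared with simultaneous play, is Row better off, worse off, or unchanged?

Solve by backward induction (Player 2 leads).
- L → Row plays B (best of 10, 5, 11); Player 2 gets 3.
- C → Row plays M (best of 11, 12, 10); Player 2 gets 9.
- R → Row plays T (best of 13, 8, 5); Player 2 gets 8.
Among 3, 9, 8, the best is 9 at C. Subgame-perfect outcome: (M, C) with payoffs (12, 9).
For the simultaneous game, intersect best replies.
Row's best replies: L→B; C→M; R→T.
Player 2's best replies: T→R; M→R; B→C.
The unique mutual best reply is (T, R), giving (13, 8).
Row earns 12 sequentially versus 13 at the Nash outcome: worse off.

worse off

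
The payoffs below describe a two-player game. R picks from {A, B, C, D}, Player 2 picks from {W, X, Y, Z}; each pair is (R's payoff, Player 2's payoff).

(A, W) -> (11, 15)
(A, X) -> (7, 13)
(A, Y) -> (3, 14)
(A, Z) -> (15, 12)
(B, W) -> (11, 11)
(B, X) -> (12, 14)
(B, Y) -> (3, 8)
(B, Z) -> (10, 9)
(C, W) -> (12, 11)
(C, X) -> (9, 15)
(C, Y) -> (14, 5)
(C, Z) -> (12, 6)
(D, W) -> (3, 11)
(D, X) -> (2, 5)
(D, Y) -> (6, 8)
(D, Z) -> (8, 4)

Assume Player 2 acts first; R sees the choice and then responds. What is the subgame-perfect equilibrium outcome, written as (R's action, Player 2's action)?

Backward induction with Player 2 moving first.
- W: R compares 11, 11, 12, 3 and picks C; Player 2 would get 11.
- X: R compares 7, 12, 9, 2 and picks B; Player 2 would get 14.
- Y: R compares 3, 3, 14, 6 and picks C; Player 2 would get 5.
- Z: R compares 15, 10, 12, 8 and picks A; Player 2 would get 12.
Player 2's induced payoffs are 11, 14, 5, 12, so Player 2 commits to X. Subgame-perfect outcome: (B, X) with payoffs (12, 14).

(B, X)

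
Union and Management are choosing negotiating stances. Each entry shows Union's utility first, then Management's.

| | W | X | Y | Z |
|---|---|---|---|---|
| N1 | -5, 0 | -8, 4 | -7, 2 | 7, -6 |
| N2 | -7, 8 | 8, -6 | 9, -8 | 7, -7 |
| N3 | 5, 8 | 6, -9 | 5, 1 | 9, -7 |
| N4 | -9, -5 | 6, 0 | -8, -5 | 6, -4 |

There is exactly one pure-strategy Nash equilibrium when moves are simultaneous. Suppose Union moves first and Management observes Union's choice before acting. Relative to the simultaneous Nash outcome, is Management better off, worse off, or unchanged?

Work backward from Management's decision.
- N1: Management compares 0, 4, 2, -6 and picks X; Union would get -8.
- N2: Management compares 8, -6, -8, -7 and picks W; Union would get -7.
- N3: Management compares 8, -9, 1, -7 and picks W; Union would get 5.
- N4: Management compares -5, 0, -5, -4 and picks X; Union would get 6.
Maximizing over -8, -7, 5, 6, Union chooses N4. Subgame-perfect outcome: (N4, X) with payoffs (6, 0).
For the simultaneous game, intersect best replies.
Union's best replies: W→N3; X→N2; Y→N2; Z→N3.
Management's best replies: N1→X; N2→W; N3→W; N4→X.
The unique mutual best reply is (N3, W), giving (5, 8).
Management earns 0 sequentially versus 8 at the Nash outcome: worse off.

worse off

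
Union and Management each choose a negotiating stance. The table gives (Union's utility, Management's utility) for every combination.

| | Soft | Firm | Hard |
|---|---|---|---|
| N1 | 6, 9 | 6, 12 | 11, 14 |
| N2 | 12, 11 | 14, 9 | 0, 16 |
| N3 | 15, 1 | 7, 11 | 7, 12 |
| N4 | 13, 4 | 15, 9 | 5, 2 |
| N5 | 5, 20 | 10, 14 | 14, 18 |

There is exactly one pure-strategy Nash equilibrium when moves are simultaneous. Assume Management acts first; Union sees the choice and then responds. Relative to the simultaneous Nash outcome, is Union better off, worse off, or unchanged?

worse off

Solve by backward induction (Management leads).
- Soft → Union plays N3 (best of 6, 12, 15, 13, 5); Management gets 1.
- Firm → Union plays N4 (best of 6, 14, 7, 15, 10); Management gets 9.
- Hard → Union plays N5 (best of 11, 0, 7, 5, 14); Management gets 18.
Among 1, 9, 18, the best is 18 at Hard. Subgame-perfect outcome: (N5, Hard) with payoffs (14, 18).
Now find the simultaneous Nash equilibrium.
Union's best replies: Soft→N3; Firm→N4; Hard→N5.
Management's best replies: N1→Hard; N2→Hard; N3→Hard; N4→Firm; N5→Soft.
The unique mutual best reply is (N4, Firm), giving (15, 9).
Union earns 14 sequentially versus 15 at the Nash outcome: worse off.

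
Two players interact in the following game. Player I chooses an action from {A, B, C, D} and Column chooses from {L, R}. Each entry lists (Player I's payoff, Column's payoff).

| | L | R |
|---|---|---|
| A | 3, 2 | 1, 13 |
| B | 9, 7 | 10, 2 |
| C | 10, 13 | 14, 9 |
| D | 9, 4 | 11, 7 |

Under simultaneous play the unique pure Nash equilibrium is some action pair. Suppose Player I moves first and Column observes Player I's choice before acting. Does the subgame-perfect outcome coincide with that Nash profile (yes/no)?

Column best-responds to each possible Player I move:
- A → Column plays R (best of 2, 13); Player I gets 1.
- B → Column plays L (best of 7, 2); Player I gets 9.
- C → Column plays L (best of 13, 9); Player I gets 10.
- D → Column plays R (best of 4, 7); Player I gets 11.
Among 1, 9, 10, 11, the best is 11 at D. Subgame-perfect outcome: (D, R) with payoffs (11, 7).
For the simultaneous game, intersect best replies.
Player I's best replies: L→C; R→C.
Column's best replies: A→R; B→L; C→L; D→R.
Only (C, L) has each player best-responding; Nash payoffs (10, 13).
Sequential outcome (D, R) differs from the Nash profile (C, L).

no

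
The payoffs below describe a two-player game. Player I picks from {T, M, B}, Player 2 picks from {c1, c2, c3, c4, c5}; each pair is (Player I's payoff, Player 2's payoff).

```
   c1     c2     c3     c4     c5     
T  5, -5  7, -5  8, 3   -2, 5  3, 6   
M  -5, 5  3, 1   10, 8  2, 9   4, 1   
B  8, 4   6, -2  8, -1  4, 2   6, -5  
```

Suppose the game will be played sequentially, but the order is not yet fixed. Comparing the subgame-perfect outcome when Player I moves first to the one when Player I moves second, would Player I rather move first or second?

second

If Player I leads: Player 2's best replies are T→c5, M→c4, B→c1; Player I's induced payoffs 3, 2, 8; outcome (B, c1), payoffs (8, 4).
If Player 2 leads: Player I's best replies are c1→B, c2→T, c3→M, c4→B, c5→B; Player 2's induced payoffs 4, -5, 8, 2, -5; outcome (M, c3), payoffs (10, 8).
Player I gets 8 moving first and 10 moving second, so Player I prefers to move second.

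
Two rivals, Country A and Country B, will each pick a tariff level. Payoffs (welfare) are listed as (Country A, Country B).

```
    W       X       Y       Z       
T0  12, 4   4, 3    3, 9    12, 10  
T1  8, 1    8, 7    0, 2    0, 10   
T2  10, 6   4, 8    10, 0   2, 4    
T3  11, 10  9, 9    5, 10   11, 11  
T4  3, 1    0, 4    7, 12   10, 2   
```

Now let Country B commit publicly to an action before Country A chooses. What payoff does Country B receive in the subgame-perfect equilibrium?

10

Work backward from Country A's decision.
- W → Country A plays T0 (best of 12, 8, 10, 11, 3); Country B gets 4.
- X → Country A plays T3 (best of 4, 8, 4, 9, 0); Country B gets 9.
- Y → Country A plays T2 (best of 3, 0, 10, 5, 7); Country B gets 0.
- Z → Country A plays T0 (best of 12, 0, 2, 11, 10); Country B gets 10.
Country B's induced payoffs are 4, 9, 0, 10, so Country B commits to Z. Subgame-perfect outcome: (T0, Z) with payoffs (12, 10).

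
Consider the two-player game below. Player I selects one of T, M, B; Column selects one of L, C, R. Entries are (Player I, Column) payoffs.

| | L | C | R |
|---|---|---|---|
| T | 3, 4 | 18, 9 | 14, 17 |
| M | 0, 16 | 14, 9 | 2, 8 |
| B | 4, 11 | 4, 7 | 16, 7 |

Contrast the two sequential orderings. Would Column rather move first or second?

If Player I leads: Column's best replies are T→R, M→L, B→L; Player I's induced payoffs 14, 0, 4; outcome (T, R), payoffs (14, 17).
If Column leads: Player I's best replies are L→B, C→T, R→B; Column's induced payoffs 11, 9, 7; outcome (B, L), payoffs (4, 11).
Column gets 11 moving first and 17 moving second, so Column prefers to move second.

second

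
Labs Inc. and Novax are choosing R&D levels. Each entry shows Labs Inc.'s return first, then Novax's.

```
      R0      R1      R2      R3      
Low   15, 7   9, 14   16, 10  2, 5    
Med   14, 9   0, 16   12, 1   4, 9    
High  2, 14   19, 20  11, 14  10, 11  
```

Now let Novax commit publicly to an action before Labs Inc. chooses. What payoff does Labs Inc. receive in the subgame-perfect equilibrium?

Solve by backward induction (Novax leads).
- R0: Labs Inc. compares 15, 14, 2 and picks Low; Novax would get 7.
- R1: Labs Inc. compares 9, 0, 19 and picks High; Novax would get 20.
- R2: Labs Inc. compares 16, 12, 11 and picks Low; Novax would get 10.
- R3: Labs Inc. compares 2, 4, 10 and picks High; Novax would get 11.
Maximizing over 7, 20, 10, 11, Novax chooses R1. Subgame-perfect outcome: (High, R1) with payoffs (19, 20).

19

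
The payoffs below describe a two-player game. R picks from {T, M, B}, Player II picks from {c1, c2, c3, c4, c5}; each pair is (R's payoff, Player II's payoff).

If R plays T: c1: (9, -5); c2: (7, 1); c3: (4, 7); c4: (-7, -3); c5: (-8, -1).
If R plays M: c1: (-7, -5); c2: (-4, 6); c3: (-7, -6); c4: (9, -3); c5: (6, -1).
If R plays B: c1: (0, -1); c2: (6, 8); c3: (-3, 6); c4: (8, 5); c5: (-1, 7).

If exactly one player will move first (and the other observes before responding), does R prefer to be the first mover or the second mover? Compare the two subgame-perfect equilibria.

first

If R leads: Player II's best replies are T→c3, M→c2, B→c2; R's induced payoffs 4, -4, 6; outcome (B, c2), payoffs (6, 8).
If Player II leads: R's best replies are c1→T, c2→T, c3→T, c4→M, c5→M; Player II's induced payoffs -5, 1, 7, -3, -1; outcome (T, c3), payoffs (4, 7).
R gets 6 moving first and 4 moving second, so R prefers to move first.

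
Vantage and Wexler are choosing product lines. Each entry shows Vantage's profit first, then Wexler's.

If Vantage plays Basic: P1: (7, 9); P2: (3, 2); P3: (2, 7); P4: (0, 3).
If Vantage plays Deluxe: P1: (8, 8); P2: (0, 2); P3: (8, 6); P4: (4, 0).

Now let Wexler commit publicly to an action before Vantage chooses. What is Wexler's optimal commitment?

P1

Solve by backward induction (Wexler leads).
- P1 → Vantage plays Deluxe (best of 7, 8); Wexler gets 8.
- P2 → Vantage plays Basic (best of 3, 0); Wexler gets 2.
- P3 → Vantage plays Deluxe (best of 2, 8); Wexler gets 6.
- P4 → Vantage plays Deluxe (best of 0, 4); Wexler gets 0.
Among 8, 2, 6, 0, the best is 8 at P1. Subgame-perfect outcome: (Deluxe, P1) with payoffs (8, 8).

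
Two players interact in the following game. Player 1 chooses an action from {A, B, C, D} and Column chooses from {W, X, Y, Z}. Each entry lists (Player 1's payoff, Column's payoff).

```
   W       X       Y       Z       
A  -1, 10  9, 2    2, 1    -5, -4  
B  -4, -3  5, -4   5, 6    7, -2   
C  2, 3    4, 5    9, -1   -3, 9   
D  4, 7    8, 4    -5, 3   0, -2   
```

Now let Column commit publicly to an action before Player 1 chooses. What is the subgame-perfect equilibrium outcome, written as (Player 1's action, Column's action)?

Player 1 best-responds to each possible Column move:
- W → Player 1 plays D (best of -1, -4, 2, 4); Column gets 7.
- X → Player 1 plays A (best of 9, 5, 4, 8); Column gets 2.
- Y → Player 1 plays C (best of 2, 5, 9, -5); Column gets -1.
- Z → Player 1 plays B (best of -5, 7, -3, 0); Column gets -2.
Column's induced payoffs are 7, 2, -1, -2, so Column commits to W. Subgame-perfect outcome: (D, W) with payoffs (4, 7).

(D, W)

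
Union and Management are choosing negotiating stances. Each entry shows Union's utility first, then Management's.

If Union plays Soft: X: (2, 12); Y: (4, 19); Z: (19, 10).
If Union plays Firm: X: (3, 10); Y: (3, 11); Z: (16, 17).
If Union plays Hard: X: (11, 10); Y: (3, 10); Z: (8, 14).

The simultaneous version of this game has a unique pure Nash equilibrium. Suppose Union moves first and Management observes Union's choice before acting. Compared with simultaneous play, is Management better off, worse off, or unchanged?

worse off

Solve by backward induction (Union leads).
- Soft: Management compares 12, 19, 10 and picks Y; Union would get 4.
- Firm: Management compares 10, 11, 17 and picks Z; Union would get 16.
- Hard: Management compares 10, 10, 14 and picks Z; Union would get 8.
Union's induced payoffs are 4, 16, 8, so Union commits to Firm. Subgame-perfect outcome: (Firm, Z) with payoffs (16, 17).
Now find the simultaneous Nash equilibrium.
Union's best replies: X→Hard; Y→Soft; Z→Soft.
Management's best replies: Soft→Y; Firm→Z; Hard→Z.
Only (Soft, Y) has each player best-responding; Nash payoffs (4, 19).
Management earns 17 sequentially versus 19 at the Nash outcome: worse off.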